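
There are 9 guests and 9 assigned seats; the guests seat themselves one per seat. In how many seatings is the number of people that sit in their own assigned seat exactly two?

Pick the 2 fixed positions: C(9,2) = 36 ways.
The other 7 form a derangement: !7 = 1854.
Total: 36 × 1854 = 66744.

66744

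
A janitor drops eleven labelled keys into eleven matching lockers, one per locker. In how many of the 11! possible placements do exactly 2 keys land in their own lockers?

Pick the 2 fixed positions: C(11,2) = 55 ways.
The other 9 form a derangement: !9 = 133496.
Total: 55 × 133496 = 7342280.

7342280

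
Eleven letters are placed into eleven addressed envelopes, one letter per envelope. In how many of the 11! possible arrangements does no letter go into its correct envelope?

!11 is the nearest integer to 11!/e.
11! = 39916800, and 39916800/e ≈ 14684570.08, so !11 = 14684570.

14684570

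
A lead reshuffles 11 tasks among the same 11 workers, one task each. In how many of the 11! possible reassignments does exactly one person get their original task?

Pick the single fixed position: C(11,1) = 11 ways.
The remaining 10 must be deranged: !10 = 1334961.
Total: 11 × 1334961 = 14684571.

14684571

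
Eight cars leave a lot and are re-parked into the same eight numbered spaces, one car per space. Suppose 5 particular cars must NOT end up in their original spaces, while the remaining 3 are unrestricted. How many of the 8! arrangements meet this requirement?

21234

Inclusion-exclusion on the 5 forbidden self-matches:
Σ_{j=0}^{5} (-1)^j C(5,j)(8-j)!
= C(5,0)·8! - C(5,1)·7! + C(5,2)·6! - C(5,3)·5! + C(5,4)·4! - C(5,5)·3!
= 40320 - 25200 + 7200 - 1200 + 120 - 6
= 21234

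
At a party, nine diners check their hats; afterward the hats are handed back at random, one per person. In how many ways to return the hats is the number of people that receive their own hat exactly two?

Choose which 2 of the 9 are fixed: C(9,2) = 36.
The other 7 form a derangement: !7 = 1854.
Total: 36 × 1854 = 66744.

66744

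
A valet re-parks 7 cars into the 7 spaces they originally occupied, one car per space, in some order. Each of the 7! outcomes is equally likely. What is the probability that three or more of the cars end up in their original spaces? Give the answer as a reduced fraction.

Favorable outcomes: Σ_{i≥3} C(7,i)·!(7-i) = 35·9 + 35·2 + 21·1 + 7·0 + 1·1 = 407.
Total outcomes: 7! = 5040.
Probability = 407/5040 = 407/5040.

407/5040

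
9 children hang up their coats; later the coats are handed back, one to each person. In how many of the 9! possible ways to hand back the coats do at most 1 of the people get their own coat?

# with exactly i fixed is C(9,i)·!(9-i); sum over i=0..1:
  i=0: C(9,0)·!9 = 1·133496 = 133496
  i=1: C(9,1)·!8 = 9·14833 = 133497
Total = 266993.

266993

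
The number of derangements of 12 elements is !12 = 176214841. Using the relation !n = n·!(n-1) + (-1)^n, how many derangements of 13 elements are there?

!13 = 13·176214841 - 1 = 2290792932.

2290792932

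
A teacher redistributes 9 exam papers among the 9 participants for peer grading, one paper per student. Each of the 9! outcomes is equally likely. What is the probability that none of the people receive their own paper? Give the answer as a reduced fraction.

16687/45360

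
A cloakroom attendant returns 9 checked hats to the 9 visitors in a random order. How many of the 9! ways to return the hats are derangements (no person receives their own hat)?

133496

Recurrence: !9 = 8·(!8 + !7).
!9 = 8·(14833 + 1854) = 8·16687 = 133496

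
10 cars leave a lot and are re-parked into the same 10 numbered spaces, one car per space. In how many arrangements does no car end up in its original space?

1334961

!10 = 10! · Σ_{k=0}^{10} (-1)^k/k!
= 10! - 10!/1! + 10!/2! - 10!/3! + 10!/4! - 10!/5! + 10!/6! - 10!/7! + 10!/8! - 10!/9! + 10!/10!
= 3628800 - 3628800 + 1814400 - 604800 + 151200 - 30240 + 5040 - 720 + 90 - 10 + 1
= 1334961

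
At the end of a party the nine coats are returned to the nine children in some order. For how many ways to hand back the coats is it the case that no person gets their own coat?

133496

The subfactorial !9 = [9!/e] (nearest integer).
9! = 362880, and 362880/e ≈ 133496.09, so !9 = 133496.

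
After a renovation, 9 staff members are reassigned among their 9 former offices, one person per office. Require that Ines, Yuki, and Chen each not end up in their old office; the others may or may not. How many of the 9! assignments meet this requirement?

Inclusion-exclusion on the 3 forbidden self-matches:
Σ_{j=0}^{3} (-1)^j C(3,j)(9-j)!
= C(3,0)·9! - C(3,1)·8! + C(3,2)·7! - C(3,3)·6!
= 362880 - 120960 + 15120 - 720
= 256320

256320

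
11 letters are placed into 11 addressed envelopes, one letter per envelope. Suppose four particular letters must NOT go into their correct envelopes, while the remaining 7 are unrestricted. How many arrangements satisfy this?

27422640

Let A_j be the event that the j-th constrained one is fixed. By inclusion-exclusion over the 4 events:
Σ_{j=0}^{4} (-1)^j C(4,j)(11-j)!
= C(4,0)·11! - C(4,1)·10! + C(4,2)·9! - C(4,3)·8! + C(4,4)·7!
= 39916800 - 14515200 + 2177280 - 161280 + 5040
= 27422640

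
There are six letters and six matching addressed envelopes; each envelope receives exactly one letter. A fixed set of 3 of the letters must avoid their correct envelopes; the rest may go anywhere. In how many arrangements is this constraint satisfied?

426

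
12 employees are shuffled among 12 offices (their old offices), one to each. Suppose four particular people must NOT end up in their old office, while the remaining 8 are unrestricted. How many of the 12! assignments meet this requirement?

339696000

Inclusion-exclusion on the 4 forbidden self-matches:
Σ_{j=0}^{4} (-1)^j C(4,j)(12-j)!
= C(4,0)·12! - C(4,1)·11! + C(4,2)·10! - C(4,3)·9! + C(4,4)·8!
= 479001600 - 159667200 + 21772800 - 1451520 + 40320
= 339696000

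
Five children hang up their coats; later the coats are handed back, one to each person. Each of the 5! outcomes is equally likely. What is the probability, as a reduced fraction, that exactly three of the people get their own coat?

1/12

Favorable outcomes: C(5,3)·!2 = 10·1 = 10.
Total outcomes: 5! = 120.
Probability = 10/120 = 1/12.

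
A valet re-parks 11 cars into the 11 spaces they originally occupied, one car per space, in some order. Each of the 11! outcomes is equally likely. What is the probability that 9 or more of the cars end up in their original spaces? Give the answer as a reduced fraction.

1/712800

Favorable outcomes: Σ_{i≥9} C(11,i)·!(11-i) = 55·1 + 11·0 + 1·1 = 56.
Total outcomes: 11! = 39916800.
Probability = 56/39916800 = 1/712800.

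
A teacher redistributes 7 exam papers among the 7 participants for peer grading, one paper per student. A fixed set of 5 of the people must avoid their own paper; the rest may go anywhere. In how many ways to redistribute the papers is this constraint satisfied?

Let A_j be the event that the j-th constrained one is fixed. By inclusion-exclusion over the 5 events:
Σ_{j=0}^{5} (-1)^j C(5,j)(7-j)!
= C(5,0)·7! - C(5,1)·6! + C(5,2)·5! - C(5,3)·4! + C(5,4)·3! - C(5,5)·2!
= 5040 - 3600 + 1200 - 240 + 30 - 2
= 2428

2428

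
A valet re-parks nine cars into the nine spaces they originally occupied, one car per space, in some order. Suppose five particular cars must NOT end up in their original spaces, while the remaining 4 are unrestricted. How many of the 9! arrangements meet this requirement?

Let A_j be the event that the j-th constrained one is fixed. By inclusion-exclusion over the 5 events:
Σ_{j=0}^{5} (-1)^j C(5,j)(9-j)!
= C(5,0)·9! - C(5,1)·8! + C(5,2)·7! - C(5,3)·6! + C(5,4)·5! - C(5,5)·4!
= 362880 - 201600 + 50400 - 7200 + 600 - 24
= 205056

205056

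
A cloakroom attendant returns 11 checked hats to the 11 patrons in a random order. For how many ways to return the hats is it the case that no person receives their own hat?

The number of derangements of 11 is !11 = Σ_{k=0}^{11} (-1)^k·11!/k!
= 11! - 11!/1! + 11!/2! - 11!/3! + 11!/4! - 11!/5! + 11!/6! - 11!/7! + 11!/8! - 11!/9! + 11!/10! - 11!/11!
= 39916800 - 39916800 + 19958400 - 6652800 + 1663200 - 332640 + 55440 - 7920 + 990 - 110 + 11 - 1
= 14684570

14684570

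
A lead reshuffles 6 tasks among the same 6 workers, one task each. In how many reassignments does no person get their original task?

The number of derangements of 6 is !6 = Σ_{k=0}^{6} (-1)^k·6!/k!
= 6! - 6!/1! + 6!/2! - 6!/3! + 6!/4! - 6!/5! + 6!/6!
= 720 - 720 + 360 - 120 + 30 - 6 + 1
= 265

265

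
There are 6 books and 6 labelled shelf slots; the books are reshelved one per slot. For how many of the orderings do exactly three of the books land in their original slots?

40

Pick the 3 fixed positions: C(6,3) = 20 ways.
The other 3 form a derangement: !3 = 2.
Total: 20 × 2 = 40.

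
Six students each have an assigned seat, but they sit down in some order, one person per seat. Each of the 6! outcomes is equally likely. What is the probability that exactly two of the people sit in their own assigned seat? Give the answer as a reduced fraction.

Favorable outcomes: C(6,2)·!4 = 15·9 = 135.
Total outcomes: 6! = 720.
Probability = 135/720 = 3/16.

3/16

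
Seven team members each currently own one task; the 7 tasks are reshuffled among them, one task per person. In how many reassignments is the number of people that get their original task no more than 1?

3709

# with exactly i fixed is C(7,i)·!(7-i); sum over i=0..1:
  i=0: C(7,0)·!7 = 1·1854 = 1854
  i=1: C(7,1)·!6 = 7·265 = 1855
Total = 3709.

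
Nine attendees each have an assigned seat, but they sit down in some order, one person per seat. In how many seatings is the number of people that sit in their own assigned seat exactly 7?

36

Choose which 7 of the 9 are fixed: C(9,7) = 36.
The remaining 2 must be deranged: !2 = 1.
Total: 36 × 1 = 36.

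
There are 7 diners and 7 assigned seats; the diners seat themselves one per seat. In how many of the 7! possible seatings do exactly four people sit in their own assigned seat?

70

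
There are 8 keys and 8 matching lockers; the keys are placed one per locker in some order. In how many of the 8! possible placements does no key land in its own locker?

14833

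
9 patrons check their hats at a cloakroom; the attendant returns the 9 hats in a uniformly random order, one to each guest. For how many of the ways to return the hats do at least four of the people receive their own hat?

6883

Sum C(9,i)·!(9-i) for i = 4..9:
  i=4: C(9,4)·!5 = 126·44 = 5544
  i=5: C(9,5)·!4 = 126·9 = 1134
  i=6: C(9,6)·!3 = 84·2 = 168
  i=7: C(9,7)·!2 = 36·1 = 36
  i=8: C(9,8)·!1 = 9·0 = 0
  i=9: C(9,9)·!0 = 1·1 = 1
Total = 6883.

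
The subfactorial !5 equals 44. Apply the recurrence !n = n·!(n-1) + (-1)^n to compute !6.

265

!6 = 6·44 + 1 = 265.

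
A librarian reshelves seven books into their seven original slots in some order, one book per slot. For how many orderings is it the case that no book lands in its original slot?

!7 = 7! · Σ_{k=0}^{7} (-1)^k/k!
= 7! - 7!/1! + 7!/2! - 7!/3! + 7!/4! - 7!/5! + 7!/6! - 7!/7!
= 5040 - 5040 + 2520 - 840 + 210 - 42 + 7 - 1
= 1854

1854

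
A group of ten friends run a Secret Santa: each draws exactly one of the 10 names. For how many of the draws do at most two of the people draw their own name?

# with exactly i fixed is C(10,i)·!(10-i); sum over i=0..2:
  i=0: C(10,0)·!10 = 1·1334961 = 1334961
  i=1: C(10,1)·!9 = 10·133496 = 1334960
  i=2: C(10,2)·!8 = 45·14833 = 667485
Total = 3337406.

3337406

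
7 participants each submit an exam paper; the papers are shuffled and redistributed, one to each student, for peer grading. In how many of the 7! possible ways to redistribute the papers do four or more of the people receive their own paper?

92

Sum C(7,i)·!(7-i) for i = 4..7:
  i=4: C(7,4)·!3 = 35·2 = 70
  i=5: C(7,5)·!2 = 21·1 = 21
  i=6: C(7,6)·!1 = 7·0 = 0
  i=7: C(7,7)·!0 = 1·1 = 1
Total = 92.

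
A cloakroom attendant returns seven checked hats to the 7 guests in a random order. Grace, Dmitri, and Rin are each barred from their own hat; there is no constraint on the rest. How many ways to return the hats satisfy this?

3216

Let A_j be the event that the j-th constrained one is fixed. By inclusion-exclusion over the 3 events:
Σ_{j=0}^{3} (-1)^j C(3,j)(7-j)!
= C(3,0)·7! - C(3,1)·6! + C(3,2)·5! - C(3,3)·4!
= 5040 - 2160 + 360 - 24
= 3216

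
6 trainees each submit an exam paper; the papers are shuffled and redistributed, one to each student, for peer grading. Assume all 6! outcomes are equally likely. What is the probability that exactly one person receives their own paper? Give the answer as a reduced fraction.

Favorable outcomes: C(6,1)·!5 = 6·44 = 264.
Total outcomes: 6! = 720.
Probability = 264/720 = 11/30.

11/30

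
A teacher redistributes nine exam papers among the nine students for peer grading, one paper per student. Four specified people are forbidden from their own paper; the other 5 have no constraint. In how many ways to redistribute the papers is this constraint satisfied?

229080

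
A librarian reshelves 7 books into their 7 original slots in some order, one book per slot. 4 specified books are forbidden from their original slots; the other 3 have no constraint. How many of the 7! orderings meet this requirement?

Inclusion-exclusion on the 4 forbidden self-matches:
Σ_{j=0}^{4} (-1)^j C(4,j)(7-j)!
= C(4,0)·7! - C(4,1)·6! + C(4,2)·5! - C(4,3)·4! + C(4,4)·3!
= 5040 - 2880 + 720 - 96 + 6
= 2790

2790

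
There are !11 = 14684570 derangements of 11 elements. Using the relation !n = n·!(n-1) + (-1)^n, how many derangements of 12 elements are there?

!12 = 12·14684570 + 1 = 176214841.

176214841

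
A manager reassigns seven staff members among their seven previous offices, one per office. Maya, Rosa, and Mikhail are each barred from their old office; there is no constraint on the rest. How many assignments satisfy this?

3216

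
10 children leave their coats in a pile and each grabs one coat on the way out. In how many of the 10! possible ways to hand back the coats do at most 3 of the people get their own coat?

Sum C(10,i)·!(10-i) for i = 0..3:
  i=0: C(10,0)·!10 = 1·1334961 = 1334961
  i=1: C(10,1)·!9 = 10·133496 = 1334960
  i=2: C(10,2)·!8 = 45·14833 = 667485
  i=3: C(10,3)·!7 = 120·1854 = 222480
Total = 3559886.

3559886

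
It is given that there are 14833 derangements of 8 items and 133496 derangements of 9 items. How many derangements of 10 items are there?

D_10 = (10-1)·(D_9 + D_8) = 9·(133496 + 14833) = 9·148329 = 1334961.

1334961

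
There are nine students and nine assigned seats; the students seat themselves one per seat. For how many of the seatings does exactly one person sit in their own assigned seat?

Pick the single fixed position: C(9,1) = 9 ways.
The other 8 form a derangement: !8 = 14833.
Total: 9 × 14833 = 133497.

133497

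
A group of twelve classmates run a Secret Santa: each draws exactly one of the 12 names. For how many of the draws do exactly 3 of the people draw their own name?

29369120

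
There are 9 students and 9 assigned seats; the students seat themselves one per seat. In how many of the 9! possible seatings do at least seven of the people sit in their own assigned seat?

37

# with exactly i fixed is C(9,i)·!(9-i); sum over i=7..9:
  i=7: C(9,7)·!2 = 36·1 = 36
  i=8: C(9,8)·!1 = 9·0 = 0
  i=9: C(9,9)·!0 = 1·1 = 1
Total = 37.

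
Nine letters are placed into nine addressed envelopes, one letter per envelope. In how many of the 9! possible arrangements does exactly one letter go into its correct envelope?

133497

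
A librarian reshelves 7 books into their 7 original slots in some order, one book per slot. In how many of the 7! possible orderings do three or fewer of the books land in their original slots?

4948

# with exactly i fixed is C(7,i)·!(7-i); sum over i=0..3:
  i=0: C(7,0)·!7 = 1·1854 = 1854
  i=1: C(7,1)·!6 = 7·265 = 1855
  i=2: C(7,2)·!5 = 21·44 = 924
  i=3: C(7,3)·!4 = 35·9 = 315
Total = 4948.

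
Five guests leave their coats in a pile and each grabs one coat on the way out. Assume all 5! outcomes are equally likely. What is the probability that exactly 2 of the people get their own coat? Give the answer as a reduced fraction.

Favorable outcomes: C(5,2)·!3 = 10·2 = 20.
Total outcomes: 5! = 120.
Probability = 20/120 = 1/6.

1/6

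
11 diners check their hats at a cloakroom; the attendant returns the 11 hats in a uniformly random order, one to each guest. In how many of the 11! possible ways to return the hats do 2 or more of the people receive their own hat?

10547659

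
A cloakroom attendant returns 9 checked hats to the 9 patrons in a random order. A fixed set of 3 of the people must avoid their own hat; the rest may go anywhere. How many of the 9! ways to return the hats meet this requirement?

256320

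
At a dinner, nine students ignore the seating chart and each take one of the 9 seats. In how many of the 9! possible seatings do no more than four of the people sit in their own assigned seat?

Sum C(9,i)·!(9-i) for i = 0..4:
  i=0: C(9,0)·!9 = 1·133496 = 133496
  i=1: C(9,1)·!8 = 9·14833 = 133497
  i=2: C(9,2)·!7 = 36·1854 = 66744
  i=3: C(9,3)·!6 = 84·265 = 22260
  i=4: C(9,4)·!5 = 126·44 = 5544
Total = 361541.

361541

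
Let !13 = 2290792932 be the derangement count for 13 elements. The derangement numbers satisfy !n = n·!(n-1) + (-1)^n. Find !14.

32071101049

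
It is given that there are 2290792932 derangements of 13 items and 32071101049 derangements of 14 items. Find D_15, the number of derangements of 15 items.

481066515734

D_15 = (15-1)·(D_14 + D_13) = 14·(32071101049 + 2290792932) = 14·34361893981 = 481066515734.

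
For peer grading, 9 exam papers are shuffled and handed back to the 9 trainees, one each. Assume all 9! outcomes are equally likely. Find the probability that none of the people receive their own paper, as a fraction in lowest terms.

16687/45360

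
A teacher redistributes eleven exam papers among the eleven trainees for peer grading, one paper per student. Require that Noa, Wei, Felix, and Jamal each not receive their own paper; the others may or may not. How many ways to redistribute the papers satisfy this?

27422640

Let A_j be the event that the j-th constrained one is fixed. By inclusion-exclusion over the 4 events:
Σ_{j=0}^{4} (-1)^j C(4,j)(11-j)!
= C(4,0)·11! - C(4,1)·10! + C(4,2)·9! - C(4,3)·8! + C(4,4)·7!
= 39916800 - 14515200 + 2177280 - 161280 + 5040
= 27422640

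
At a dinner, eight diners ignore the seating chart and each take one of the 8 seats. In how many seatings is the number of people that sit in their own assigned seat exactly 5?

Pick the 5 fixed positions: C(8,5) = 56 ways.
The other 3 form a derangement: !3 = 2.
Total: 56 × 2 = 112.

112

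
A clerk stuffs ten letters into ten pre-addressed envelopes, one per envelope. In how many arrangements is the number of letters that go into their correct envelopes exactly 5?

Pick the 5 fixed positions: C(10,5) = 252 ways.
The other 5 form a derangement: !5 = 44.
Total: 252 × 44 = 11088.

11088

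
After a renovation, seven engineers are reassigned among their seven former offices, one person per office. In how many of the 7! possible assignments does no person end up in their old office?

Recurrence: !7 = 6·(!6 + !5).
!7 = 6·(265 + 44) = 6·309 = 1854

1854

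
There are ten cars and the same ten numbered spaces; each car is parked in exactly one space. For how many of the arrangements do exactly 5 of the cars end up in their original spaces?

Pick the 5 fixed positions: C(10,5) = 252 ways.
The other 5 form a derangement: !5 = 44.
Total: 252 × 44 = 11088.

11088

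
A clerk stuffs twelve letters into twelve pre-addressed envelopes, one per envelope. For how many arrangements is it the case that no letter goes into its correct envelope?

176214841

!12 is the nearest integer to 12!/e.
12! = 479001600, and 479001600/e ≈ 176214840.93, so !12 = 176214841.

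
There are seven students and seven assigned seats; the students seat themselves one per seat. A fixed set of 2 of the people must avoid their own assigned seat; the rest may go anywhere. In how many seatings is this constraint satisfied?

3720

Inclusion-exclusion on the 2 forbidden self-matches:
Σ_{j=0}^{2} (-1)^j C(2,j)(7-j)!
= C(2,0)·7! - C(2,1)·6! + C(2,2)·5!
= 5040 - 1440 + 120
= 3720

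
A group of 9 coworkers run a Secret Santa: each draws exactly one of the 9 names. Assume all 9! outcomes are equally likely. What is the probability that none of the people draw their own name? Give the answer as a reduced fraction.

16687/45360

Favorable outcomes: !9 = 133496.
Total outcomes: 9! = 362880.
Probability = 133496/362880 = 16687/45360.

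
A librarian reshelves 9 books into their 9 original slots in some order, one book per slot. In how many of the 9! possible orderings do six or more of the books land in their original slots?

# with exactly i fixed is C(9,i)·!(9-i); sum over i=6..9:
  i=6: C(9,6)·!3 = 84·2 = 168
  i=7: C(9,7)·!2 = 36·1 = 36
  i=8: C(9,8)·!1 = 9·0 = 0
  i=9: C(9,9)·!0 = 1·1 = 1
Total = 205.

205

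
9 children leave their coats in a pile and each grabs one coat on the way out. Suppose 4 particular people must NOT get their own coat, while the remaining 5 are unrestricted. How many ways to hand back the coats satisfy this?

229080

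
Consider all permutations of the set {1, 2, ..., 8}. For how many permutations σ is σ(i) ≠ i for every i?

The subfactorial !8 = [8!/e] (nearest integer).
8! = 40320, and 40320/e ≈ 14832.90, so !8 = 14833.

14833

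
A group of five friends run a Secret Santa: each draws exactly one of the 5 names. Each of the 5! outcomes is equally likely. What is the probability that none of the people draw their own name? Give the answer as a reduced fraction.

11/30

Favorable outcomes: !5 = 44.
Total outcomes: 5! = 120.
Probability = 44/120 = 11/30.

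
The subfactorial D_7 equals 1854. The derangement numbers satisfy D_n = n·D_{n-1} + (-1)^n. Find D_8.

D_8 = 8·1854 + 1 = 14833.

14833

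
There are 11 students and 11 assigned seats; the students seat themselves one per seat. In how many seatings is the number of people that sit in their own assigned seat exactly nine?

55

Pick the 9 fixed positions: C(11,9) = 55 ways.
The remaining 2 must be deranged: !2 = 1.
Total: 55 × 1 = 55.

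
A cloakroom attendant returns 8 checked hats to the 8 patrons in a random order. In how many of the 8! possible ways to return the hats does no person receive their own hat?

The number of derangements of 8 is !8 = Σ_{k=0}^{8} (-1)^k·8!/k!
= 8! - 8!/1! + 8!/2! - 8!/3! + 8!/4! - 8!/5! + 8!/6! - 8!/7! + 8!/8!
= 40320 - 40320 + 20160 - 6720 + 1680 - 336 + 56 - 8 + 1
= 14833

14833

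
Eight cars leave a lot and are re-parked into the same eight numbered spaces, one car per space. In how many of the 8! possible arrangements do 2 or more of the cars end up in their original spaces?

10655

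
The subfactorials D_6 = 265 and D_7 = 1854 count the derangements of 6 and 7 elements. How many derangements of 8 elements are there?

14833

D_8 = (8-1)·(D_7 + D_6) = 7·(1854 + 265) = 7·2119 = 14833.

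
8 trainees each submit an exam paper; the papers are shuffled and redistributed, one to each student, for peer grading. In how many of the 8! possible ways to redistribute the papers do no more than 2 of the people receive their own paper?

37085

Sum C(8,i)·!(8-i) for i = 0..2:
  i=0: C(8,0)·!8 = 1·14833 = 14833
  i=1: C(8,1)·!7 = 8·1854 = 14832
  i=2: C(8,2)·!6 = 28·265 = 7420
Total = 37085.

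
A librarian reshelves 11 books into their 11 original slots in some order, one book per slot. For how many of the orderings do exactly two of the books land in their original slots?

7342280

Choose which 2 of the 11 are fixed: C(11,2) = 55.
The other 9 form a derangement: !9 = 133496.
Total: 55 × 133496 = 7342280.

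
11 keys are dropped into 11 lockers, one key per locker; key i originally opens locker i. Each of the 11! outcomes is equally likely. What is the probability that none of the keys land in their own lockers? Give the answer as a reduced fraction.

Favorable outcomes: !11 = 14684570.
Total outcomes: 11! = 39916800.
Probability = 14684570/39916800 = 1468457/3991680.

1468457/3991680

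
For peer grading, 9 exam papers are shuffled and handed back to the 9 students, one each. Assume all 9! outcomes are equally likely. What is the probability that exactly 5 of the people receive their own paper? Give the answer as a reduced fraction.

Favorable outcomes: C(9,5)·!4 = 126·9 = 1134.
Total outcomes: 9! = 362880.
Probability = 1134/362880 = 1/320.

1/320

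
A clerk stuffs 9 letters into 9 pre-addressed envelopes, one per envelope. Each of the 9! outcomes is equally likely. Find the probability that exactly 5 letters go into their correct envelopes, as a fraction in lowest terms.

1/320

Favorable outcomes: C(9,5)·!4 = 126·9 = 1134.
Total outcomes: 9! = 362880.
Probability = 1134/362880 = 1/320.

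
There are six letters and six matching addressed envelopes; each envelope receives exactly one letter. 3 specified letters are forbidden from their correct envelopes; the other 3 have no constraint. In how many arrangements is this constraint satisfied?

Let A_j be the event that the j-th constrained one is fixed. By inclusion-exclusion over the 3 events:
Σ_{j=0}^{3} (-1)^j C(3,j)(6-j)!
= C(3,0)·6! - C(3,1)·5! + C(3,2)·4! - C(3,3)·3!
= 720 - 360 + 72 - 6
= 426

426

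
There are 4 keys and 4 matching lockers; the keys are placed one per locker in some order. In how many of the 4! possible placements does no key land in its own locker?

9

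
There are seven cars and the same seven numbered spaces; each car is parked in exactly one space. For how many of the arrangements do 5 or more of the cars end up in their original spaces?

Sum C(7,i)·!(7-i) for i = 5..7:
  i=5: C(7,5)·!2 = 21·1 = 21
  i=6: C(7,6)·!1 = 7·0 = 0
  i=7: C(7,7)·!0 = 1·1 = 1
Total = 22.

22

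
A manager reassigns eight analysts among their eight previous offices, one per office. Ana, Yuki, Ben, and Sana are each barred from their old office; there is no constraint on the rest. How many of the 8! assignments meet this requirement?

24024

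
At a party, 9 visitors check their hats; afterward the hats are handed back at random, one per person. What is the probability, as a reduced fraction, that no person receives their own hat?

16687/45360

Favorable outcomes: !9 = 133496.
Total outcomes: 9! = 362880.
Probability = 133496/362880 = 16687/45360.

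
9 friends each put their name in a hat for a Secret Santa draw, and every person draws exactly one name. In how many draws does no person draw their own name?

133496

Recurrence: !9 = 9·!8 + (-1)^9.
!9 = 9·14833 - 1 = 133496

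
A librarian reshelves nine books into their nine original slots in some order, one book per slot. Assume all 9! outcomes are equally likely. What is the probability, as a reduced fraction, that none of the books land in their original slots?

16687/45360

Favorable outcomes: !9 = 133496.
Total outcomes: 9! = 362880.
Probability = 133496/362880 = 16687/45360.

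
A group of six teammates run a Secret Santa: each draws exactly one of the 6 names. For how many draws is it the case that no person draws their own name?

265

The subfactorial !6 = [6!/e] (nearest integer).
6! = 720, and 720/e ≈ 264.87, so !6 = 265.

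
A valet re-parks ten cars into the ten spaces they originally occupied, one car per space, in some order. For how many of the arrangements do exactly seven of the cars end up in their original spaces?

Choose which 7 of the 10 are fixed: C(10,7) = 120.
The other 3 form a derangement: !3 = 2.
Total: 120 × 2 = 240.

240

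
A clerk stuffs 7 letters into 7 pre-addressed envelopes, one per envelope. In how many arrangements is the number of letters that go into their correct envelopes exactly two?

Choose which 2 of the 7 are fixed: C(7,2) = 21.
The other 5 form a derangement: !5 = 44.
Total: 21 × 44 = 924.

924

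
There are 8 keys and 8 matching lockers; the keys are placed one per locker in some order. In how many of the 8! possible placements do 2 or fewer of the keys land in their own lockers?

37085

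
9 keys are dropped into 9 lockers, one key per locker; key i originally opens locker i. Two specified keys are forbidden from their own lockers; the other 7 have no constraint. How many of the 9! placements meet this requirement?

287280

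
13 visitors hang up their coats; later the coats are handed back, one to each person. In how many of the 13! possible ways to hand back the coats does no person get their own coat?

2290792932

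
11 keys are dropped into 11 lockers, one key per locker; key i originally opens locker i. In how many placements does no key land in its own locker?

!11 is the nearest integer to 11!/e.
11! = 39916800, and 39916800/e ≈ 14684570.08, so !11 = 14684570.

14684570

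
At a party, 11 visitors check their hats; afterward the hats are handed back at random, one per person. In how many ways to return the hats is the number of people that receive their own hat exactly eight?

330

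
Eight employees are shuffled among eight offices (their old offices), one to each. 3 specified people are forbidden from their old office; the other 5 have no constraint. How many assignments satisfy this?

Inclusion-exclusion on the 3 forbidden self-matches:
Σ_{j=0}^{3} (-1)^j C(3,j)(8-j)!
= C(3,0)·8! - C(3,1)·7! + C(3,2)·6! - C(3,3)·5!
= 40320 - 15120 + 2160 - 120
= 27240

27240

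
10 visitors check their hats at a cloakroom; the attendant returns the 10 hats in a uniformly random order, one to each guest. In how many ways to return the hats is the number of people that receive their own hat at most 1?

2669921

Sum C(10,i)·!(10-i) for i = 0..1:
  i=0: C(10,0)·!10 = 1·1334961 = 1334961
  i=1: C(10,1)·!9 = 10·133496 = 1334960
Total = 2669921.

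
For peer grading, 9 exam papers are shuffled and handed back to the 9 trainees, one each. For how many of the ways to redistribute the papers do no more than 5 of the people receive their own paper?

362675

Sum C(9,i)·!(9-i) for i = 0..5:
  i=0: C(9,0)·!9 = 1·133496 = 133496
  i=1: C(9,1)·!8 = 9·14833 = 133497
  i=2: C(9,2)·!7 = 36·1854 = 66744
  i=3: C(9,3)·!6 = 84·265 = 22260
  i=4: C(9,4)·!5 = 126·44 = 5544
  i=5: C(9,5)·!4 = 126·9 = 1134
Total = 362675.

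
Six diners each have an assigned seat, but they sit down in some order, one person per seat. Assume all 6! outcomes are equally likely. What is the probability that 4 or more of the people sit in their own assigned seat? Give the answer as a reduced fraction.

Favorable outcomes: Σ_{i≥4} C(6,i)·!(6-i) = 15·1 + 6·0 + 1·1 = 16.
Total outcomes: 6! = 720.
Probability = 16/720 = 1/45.

1/45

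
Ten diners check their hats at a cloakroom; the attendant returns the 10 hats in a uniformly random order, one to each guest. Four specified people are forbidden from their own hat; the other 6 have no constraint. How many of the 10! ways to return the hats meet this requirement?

Let A_j be the event that the j-th constrained one is fixed. By inclusion-exclusion over the 4 events:
Σ_{j=0}^{4} (-1)^j C(4,j)(10-j)!
= C(4,0)·10! - C(4,1)·9! + C(4,2)·8! - C(4,3)·7! + C(4,4)·6!
= 3628800 - 1451520 + 241920 - 20160 + 720
= 2399760

2399760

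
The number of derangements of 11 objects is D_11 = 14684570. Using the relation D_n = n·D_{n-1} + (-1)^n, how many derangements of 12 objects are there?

176214841

D_12 = 12·14684570 + 1 = 176214841.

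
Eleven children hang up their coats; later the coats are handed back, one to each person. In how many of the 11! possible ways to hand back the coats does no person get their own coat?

14684570

Use !n = n·!(n-1) + (-1)^n.
!11 = 11·1334961 - 1 = 14684570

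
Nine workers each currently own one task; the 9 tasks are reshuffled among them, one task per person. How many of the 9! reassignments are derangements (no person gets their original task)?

By inclusion-exclusion, !9 = Σ (-1)^k · 9!/k! for k=0..9
= 9! - 9!/1! + 9!/2! - 9!/3! + 9!/4! - 9!/5! + 9!/6! - 9!/7! + 9!/8! - 9!/9!
= 362880 - 362880 + 181440 - 60480 + 15120 - 3024 + 504 - 72 + 9 - 1
= 133496

133496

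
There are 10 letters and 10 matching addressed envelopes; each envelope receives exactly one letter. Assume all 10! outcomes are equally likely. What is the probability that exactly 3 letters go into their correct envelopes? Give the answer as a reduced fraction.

103/1680

Favorable outcomes: C(10,3)·!7 = 120·1854 = 222480.
Total outcomes: 10! = 3628800.
Probability = 222480/3628800 = 103/1680.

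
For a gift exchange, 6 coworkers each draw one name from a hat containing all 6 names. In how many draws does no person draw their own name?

By inclusion-exclusion, !6 = Σ (-1)^k · 6!/k! for k=0..6
= 6! - 6!/1! + 6!/2! - 6!/3! + 6!/4! - 6!/5! + 6!/6!
= 720 - 720 + 360 - 120 + 30 - 6 + 1
= 265

265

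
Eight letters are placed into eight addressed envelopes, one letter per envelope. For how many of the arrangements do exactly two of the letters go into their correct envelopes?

7420

Pick the 2 fixed positions: C(8,2) = 28 ways.
The remaining 6 must be deranged: !6 = 265.
Total: 28 × 265 = 7420.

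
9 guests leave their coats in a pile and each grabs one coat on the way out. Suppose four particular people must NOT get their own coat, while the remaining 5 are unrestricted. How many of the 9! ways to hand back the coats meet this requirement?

229080

Inclusion-exclusion on the 4 forbidden self-matches:
Σ_{j=0}^{4} (-1)^j C(4,j)(9-j)!
= C(4,0)·9! - C(4,1)·8! + C(4,2)·7! - C(4,3)·6! + C(4,4)·5!
= 362880 - 161280 + 30240 - 2880 + 120
= 229080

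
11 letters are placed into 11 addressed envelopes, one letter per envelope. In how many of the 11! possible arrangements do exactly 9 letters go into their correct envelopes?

55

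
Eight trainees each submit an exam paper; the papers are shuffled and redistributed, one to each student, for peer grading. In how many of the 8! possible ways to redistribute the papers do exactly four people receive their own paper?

Pick the 4 fixed positions: C(8,4) = 70 ways.
The other 4 form a derangement: !4 = 9.
Total: 70 × 9 = 630.

630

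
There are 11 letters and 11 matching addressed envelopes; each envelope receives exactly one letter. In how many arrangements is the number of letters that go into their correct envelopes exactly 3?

2447445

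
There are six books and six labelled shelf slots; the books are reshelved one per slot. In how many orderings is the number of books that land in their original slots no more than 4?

719

# with exactly i fixed is C(6,i)·!(6-i); sum over i=0..4:
  i=0: C(6,0)·!6 = 1·265 = 265
  i=1: C(6,1)·!5 = 6·44 = 264
  i=2: C(6,2)·!4 = 15·9 = 135
  i=3: C(6,3)·!3 = 20·2 = 40
  i=4: C(6,4)·!2 = 15·1 = 15
Total = 719.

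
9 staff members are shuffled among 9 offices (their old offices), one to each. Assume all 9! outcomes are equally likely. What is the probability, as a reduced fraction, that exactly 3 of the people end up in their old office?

53/864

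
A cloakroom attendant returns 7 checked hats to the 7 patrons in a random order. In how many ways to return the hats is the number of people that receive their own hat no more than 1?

3709

# with exactly i fixed is C(7,i)·!(7-i); sum over i=0..1:
  i=0: C(7,0)·!7 = 1·1854 = 1854
  i=1: C(7,1)·!6 = 7·265 = 1855
Total = 3709.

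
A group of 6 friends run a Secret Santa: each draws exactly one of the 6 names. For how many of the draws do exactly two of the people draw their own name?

135

Pick the 2 fixed positions: C(6,2) = 15 ways.
The remaining 4 must be deranged: !4 = 9.
Total: 15 × 9 = 135.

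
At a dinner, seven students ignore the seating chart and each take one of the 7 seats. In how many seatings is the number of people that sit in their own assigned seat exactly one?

1855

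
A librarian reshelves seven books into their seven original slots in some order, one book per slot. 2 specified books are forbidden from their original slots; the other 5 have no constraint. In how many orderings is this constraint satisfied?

3720

Let A_j be the event that the j-th constrained one is fixed. By inclusion-exclusion over the 2 events:
Σ_{j=0}^{2} (-1)^j C(2,j)(7-j)!
= C(2,0)·7! - C(2,1)·6! + C(2,2)·5!
= 5040 - 1440 + 120
= 3720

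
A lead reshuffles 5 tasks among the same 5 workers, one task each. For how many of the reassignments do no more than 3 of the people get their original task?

119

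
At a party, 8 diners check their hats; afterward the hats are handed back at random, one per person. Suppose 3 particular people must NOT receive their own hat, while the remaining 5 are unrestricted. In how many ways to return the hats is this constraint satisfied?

Inclusion-exclusion on the 3 forbidden self-matches:
Σ_{j=0}^{3} (-1)^j C(3,j)(8-j)!
= C(3,0)·8! - C(3,1)·7! + C(3,2)·6! - C(3,3)·5!
= 40320 - 15120 + 2160 - 120
= 27240

27240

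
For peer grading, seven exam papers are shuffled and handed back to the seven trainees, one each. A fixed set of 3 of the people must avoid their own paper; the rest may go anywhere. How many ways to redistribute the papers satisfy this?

Inclusion-exclusion on the 3 forbidden self-matches:
Σ_{j=0}^{3} (-1)^j C(3,j)(7-j)!
= C(3,0)·7! - C(3,1)·6! + C(3,2)·5! - C(3,3)·4!
= 5040 - 2160 + 360 - 24
= 3216

3216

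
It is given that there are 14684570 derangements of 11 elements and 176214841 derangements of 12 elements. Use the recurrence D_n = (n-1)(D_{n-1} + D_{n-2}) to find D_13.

2290792932

D_13 = (13-1)·(D_12 + D_11) = 12·(176214841 + 14684570) = 12·190899411 = 2290792932.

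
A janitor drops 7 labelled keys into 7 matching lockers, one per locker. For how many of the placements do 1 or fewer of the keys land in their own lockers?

# with exactly i fixed is C(7,i)·!(7-i); sum over i=0..1:
  i=0: C(7,0)·!7 = 1·1854 = 1854
  i=1: C(7,1)·!6 = 7·265 = 1855
Total = 3709.

3709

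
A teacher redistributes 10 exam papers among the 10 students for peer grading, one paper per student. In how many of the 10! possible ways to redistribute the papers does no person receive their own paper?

!10 is the nearest integer to 10!/e.
10! = 3628800, and 3628800/e ≈ 1334960.92, so !10 = 1334961.

1334961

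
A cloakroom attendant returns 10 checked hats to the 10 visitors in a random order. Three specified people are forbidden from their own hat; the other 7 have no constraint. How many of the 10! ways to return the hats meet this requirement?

2656080

Let A_j be the event that the j-th constrained one is fixed. By inclusion-exclusion over the 3 events:
Σ_{j=0}^{3} (-1)^j C(3,j)(10-j)!
= C(3,0)·10! - C(3,1)·9! + C(3,2)·8! - C(3,3)·7!
= 3628800 - 1088640 + 120960 - 5040
= 2656080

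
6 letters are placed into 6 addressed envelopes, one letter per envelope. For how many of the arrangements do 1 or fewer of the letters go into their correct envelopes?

529

Sum C(6,i)·!(6-i) for i = 0..1:
  i=0: C(6,0)·!6 = 1·265 = 265
  i=1: C(6,1)·!5 = 6·44 = 264
Total = 529.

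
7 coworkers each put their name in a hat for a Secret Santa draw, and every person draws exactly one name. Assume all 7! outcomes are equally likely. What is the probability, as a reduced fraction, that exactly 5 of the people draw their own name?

Favorable outcomes: C(7,5)·!2 = 21·1 = 21.
Total outcomes: 7! = 5040.
Probability = 21/5040 = 1/240.

1/240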